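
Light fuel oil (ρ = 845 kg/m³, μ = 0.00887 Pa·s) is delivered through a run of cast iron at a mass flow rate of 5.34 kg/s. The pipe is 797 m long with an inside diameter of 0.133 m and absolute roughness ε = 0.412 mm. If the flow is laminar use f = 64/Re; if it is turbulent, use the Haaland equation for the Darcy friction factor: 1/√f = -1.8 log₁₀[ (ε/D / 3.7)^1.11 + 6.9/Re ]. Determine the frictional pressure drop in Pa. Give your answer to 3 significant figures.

ΔP ≈ 20600 Pa

A = πD²/4 = π(0.133)²/4 = 0.01389 m²; mean velocity V = ṁ/(ρA) = 5.34/(845 · 0.01389) = 0.4549 m/s.
Reynolds number Re = ρVD/μ = 845 · 0.4549 · 0.133 / 0.00887 = 5763.
Re > 4000 → turbulent. Relative roughness ε/D = 0.000412/0.133 = 0.0031. Haaland: 1/√f = -1.8 log₁₀[(0.0031/3.7)^1.11 + 6.9/5763] = -1.8 log₁₀[0.000384 + 0.0012] = 5.042, so f = 0.03934.
Darcy-Weisbach: ΔP = f(L/D)(ρV²/2) = 0.03934·(797/0.133)·(845·0.4549²/2) = 0.03934·5992·87.42 = 2.061e+04 Pa.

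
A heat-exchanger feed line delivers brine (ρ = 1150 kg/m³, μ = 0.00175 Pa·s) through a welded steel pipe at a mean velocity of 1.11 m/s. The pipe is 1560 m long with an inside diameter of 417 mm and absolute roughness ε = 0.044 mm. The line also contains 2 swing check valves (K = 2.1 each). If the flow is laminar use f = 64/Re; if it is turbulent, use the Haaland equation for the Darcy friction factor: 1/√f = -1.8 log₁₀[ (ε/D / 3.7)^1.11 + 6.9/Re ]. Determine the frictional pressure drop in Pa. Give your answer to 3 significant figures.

ΔP ≈ 43400 Pa

Reynolds number Re = ρVD/μ = 1150 · 1.11 · 0.417 / 0.00175 = 3.042e+05.
Re > 4000 → turbulent. Relative roughness ε/D = 4.4e-05/0.417 = 0.000106. Haaland: 1/√f = -1.8 log₁₀[(0.000106/3.7)^1.11 + 6.9/3.042e+05] = -1.8 log₁₀[9.02e-06 + 2.27e-05] = 8.098, so f = 0.01525.
Total minor-loss coefficient ΣK = 2·2.1 = 4.2.
ΔP = [f·L/D + ΣK]·(ρV²/2) = [0.01525·1560/0.417 + 4.2]·(1150·1.11²/2) = [57.05 + 4.2]·708.5 = 4.339e+04 Pa.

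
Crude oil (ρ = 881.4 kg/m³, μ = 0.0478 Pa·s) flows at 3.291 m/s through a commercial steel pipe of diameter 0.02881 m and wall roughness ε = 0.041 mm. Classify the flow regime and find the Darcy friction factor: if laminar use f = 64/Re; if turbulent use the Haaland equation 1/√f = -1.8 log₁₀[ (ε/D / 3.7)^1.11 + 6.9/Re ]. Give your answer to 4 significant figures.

f ≈ 0.03661

Re = ρVD/μ = 881.4·3.291·0.02881/0.0478 = 1748.
Re < 2300 → laminar, so f = 64/Re = 0.03661 (roughness is irrelevant in laminar flow).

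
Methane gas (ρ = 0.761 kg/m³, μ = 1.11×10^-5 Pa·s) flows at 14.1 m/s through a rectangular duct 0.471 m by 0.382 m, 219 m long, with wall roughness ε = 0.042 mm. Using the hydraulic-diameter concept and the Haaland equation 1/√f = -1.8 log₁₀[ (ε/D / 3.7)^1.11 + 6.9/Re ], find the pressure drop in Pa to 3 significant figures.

Hydraulic diameter D_h = 4A/P = 4·(0.471·0.382)/(2·(0.471+0.382)) = 0.7197/1.706 = 0.4219 m.
Re = ρVD_h/μ = 0.761·14.1·0.4219/1.11e-05 = 4.078e+05.
ε/D_h = 4.2e-05/0.4219 = 9.96e-05; Haaland gives 1/√f = -1.8 log₁₀[8.46e-06+1.69e-05] = 8.272, so f = 0.01461.
ΔP = f(L/D_h)(ρV²/2) = 0.01461·219/0.4219·75.65 = 573.9 Pa.

ΔP ≈ 574 Pa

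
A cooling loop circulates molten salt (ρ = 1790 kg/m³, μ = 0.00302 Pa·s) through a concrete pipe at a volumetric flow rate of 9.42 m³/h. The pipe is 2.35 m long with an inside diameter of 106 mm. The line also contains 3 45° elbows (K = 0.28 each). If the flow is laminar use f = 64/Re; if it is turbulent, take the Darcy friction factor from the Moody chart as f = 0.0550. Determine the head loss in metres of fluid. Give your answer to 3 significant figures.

Q = 9.42 m³/h = 9.42/3600 = 0.002617 m³/s.
Cross-sectional area A = πD²/4 = π(0.106)²/4 = 0.008825 m²; mean velocity V = Q/A = 0.002617/0.008825 = 0.2965 m/s.
Reynolds number Re = ρVD/μ = 1790 · 0.2965 · 0.106 / 0.00302 = 1.863e+04.
Re > 4000 → turbulent; use the Moody-chart value f = 0.0550.
Total minor-loss coefficient ΣK = 3·0.28 = 0.84.
ΔP = [f·L/D + ΣK]·(ρV²/2) = [0.055·2.35/0.106 + 0.84]·(1790·0.2965²/2) = [1.219 + 0.84]·78.69 = 162 Pa.
Head loss h_f = ΔP/(ρg) = 162/(1790·9.81) = 0.00923 m.

h_f ≈ 0.00923 m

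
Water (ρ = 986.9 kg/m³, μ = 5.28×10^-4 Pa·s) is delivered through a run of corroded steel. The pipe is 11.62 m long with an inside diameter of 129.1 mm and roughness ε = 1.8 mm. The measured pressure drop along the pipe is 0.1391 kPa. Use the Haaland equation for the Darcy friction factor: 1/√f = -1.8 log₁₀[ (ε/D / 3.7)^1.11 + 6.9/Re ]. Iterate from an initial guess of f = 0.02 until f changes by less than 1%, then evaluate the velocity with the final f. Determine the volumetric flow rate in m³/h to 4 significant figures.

Q ≈ 12.67 m³/h

Rearranging Darcy-Weisbach: V = √(2·ΔP·D/(f·L·ρ)). With ε/D = 0.0018/0.1291 = 0.0139, iterate starting from f = 0.02:
  f = 0.02 → V = √(2·139.1·0.1291/(0.02·11.62·986.9)) = 0.3957 m/s; Re = ρVD/μ = 9.549e+04; f → 0.04312
  f = 0.04312 → V = 0.2695 m/s; Re = 6.503e+04; f → 0.04334
Converged (Δf/f < 1%). With the final f = 0.04334: V = √(2·139.1·0.1291/(0.04334·11.62·986.9)) = 0.2688 m/s.
Q = V·A = 0.2688·(π/4·0.1291²) = 0.003519 m³/s = 12.67 m³/h.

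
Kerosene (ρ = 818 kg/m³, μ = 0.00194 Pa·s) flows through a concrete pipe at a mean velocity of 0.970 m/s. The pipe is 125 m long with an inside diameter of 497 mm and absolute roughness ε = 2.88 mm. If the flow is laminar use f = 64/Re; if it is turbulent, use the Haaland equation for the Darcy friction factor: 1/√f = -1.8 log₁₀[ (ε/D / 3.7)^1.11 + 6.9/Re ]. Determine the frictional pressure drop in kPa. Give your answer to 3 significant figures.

ΔP ≈ 3.12 kPa

Reynolds number Re = ρVD/μ = 818 · 0.97 · 0.497 / 0.00194 = 2.033e+05.
Re > 4000 → turbulent. Relative roughness ε/D = 0.00288/0.497 = 0.00579. Haaland: 1/√f = -1.8 log₁₀[(0.00579/3.7)^1.11 + 6.9/2.033e+05] = -1.8 log₁₀[0.00077 + 3.39e-05] = 5.571, so f = 0.03222.
Darcy-Weisbach: ΔP = f(L/D)(ρV²/2) = 0.03222·(125/0.497)·(818·0.97²/2) = 0.03222·251.5·384.8 = 3119 Pa.
ΔP = 3119 Pa = 3.12 kPa.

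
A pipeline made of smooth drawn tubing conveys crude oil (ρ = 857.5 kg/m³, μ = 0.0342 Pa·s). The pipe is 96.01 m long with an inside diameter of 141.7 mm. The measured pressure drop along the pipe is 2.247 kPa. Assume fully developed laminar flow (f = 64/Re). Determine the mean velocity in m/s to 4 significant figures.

For laminar flow, f = 64/Re with Re = ρVD/μ, so Darcy-Weisbach reduces to ΔP = 32μLV/D². Solving for V: V = ΔP·D²/(32μL) = 2247·(0.1417)²/(32·0.0342·96.01) = 0.4294 m/s.
Check: Re = ρVD/μ = 857.5·0.4294·0.1417/0.0342 = 1526 < 2300, so the laminar assumption holds.

V ≈ 0.4294 m/s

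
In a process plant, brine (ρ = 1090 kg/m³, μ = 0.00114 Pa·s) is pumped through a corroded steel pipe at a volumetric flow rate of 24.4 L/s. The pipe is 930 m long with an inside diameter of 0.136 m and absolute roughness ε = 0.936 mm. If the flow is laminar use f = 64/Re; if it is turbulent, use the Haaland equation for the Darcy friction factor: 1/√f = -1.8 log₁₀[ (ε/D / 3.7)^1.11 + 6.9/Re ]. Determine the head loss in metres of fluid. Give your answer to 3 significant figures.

Q = 24.4 L/s = 24.4/1000 = 0.0244 m³/s.
Cross-sectional area A = πD²/4 = π(0.136)²/4 = 0.01453 m²; mean velocity V = Q/A = 0.0244/0.01453 = 1.68 m/s.
Reynolds number Re = ρVD/μ = 1090 · 1.68 · 0.136 / 0.00114 = 2.184e+05.
Re > 4000 → turbulent. Relative roughness ε/D = 0.000936/0.136 = 0.00688. Haaland: 1/√f = -1.8 log₁₀[(0.00688/3.7)^1.11 + 6.9/2.184e+05] = -1.8 log₁₀[0.000932 + 3.16e-05] = 5.429, so f = 0.03392.
Darcy-Weisbach: ΔP = f(L/D)(ρV²/2) = 0.03392·(930/0.136)·(1090·1.68²/2) = 0.03392·6838·1538 = 3.567e+05 Pa.
Head loss h_f = ΔP/(ρg) = 3.567e+05/(1090·9.81) = 33.4 m.

h_f ≈ 33.4 m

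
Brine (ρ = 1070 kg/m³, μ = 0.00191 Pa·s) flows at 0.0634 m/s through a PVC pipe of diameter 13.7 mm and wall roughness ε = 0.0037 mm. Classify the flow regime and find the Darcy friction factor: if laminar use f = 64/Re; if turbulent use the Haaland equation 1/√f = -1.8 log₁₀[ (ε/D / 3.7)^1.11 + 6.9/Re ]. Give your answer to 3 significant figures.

Re = ρVD/μ = 1070·0.0634·0.0137/0.00191 = 486.6.
Re < 2300 → laminar, so f = 64/Re = 0.1315 (roughness is irrelevant in laminar flow).

f ≈ 0.132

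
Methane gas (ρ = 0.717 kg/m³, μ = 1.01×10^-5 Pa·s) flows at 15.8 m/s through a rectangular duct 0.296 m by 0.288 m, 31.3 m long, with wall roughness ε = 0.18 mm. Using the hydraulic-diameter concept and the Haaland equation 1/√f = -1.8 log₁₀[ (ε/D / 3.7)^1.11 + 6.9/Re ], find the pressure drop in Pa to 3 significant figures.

ΔP ≈ 179 Pa

Hydraulic diameter D_h = 4A/P = 4·(0.296·0.288)/(2·(0.296+0.288)) = 0.341/1.168 = 0.2919 m.
Re = ρVD_h/μ = 0.717·15.8·0.2919/1.01e-05 = 3.275e+05.
ε/D_h = 0.00018/0.2919 = 0.000617; Haaland gives 1/√f = -1.8 log₁₀[6.4e-05+2.11e-05] = 7.326, so f = 0.01863.
ΔP = f(L/D_h)(ρV²/2) = 0.01863·31.3/0.2919·89.5 = 178.8 Pa.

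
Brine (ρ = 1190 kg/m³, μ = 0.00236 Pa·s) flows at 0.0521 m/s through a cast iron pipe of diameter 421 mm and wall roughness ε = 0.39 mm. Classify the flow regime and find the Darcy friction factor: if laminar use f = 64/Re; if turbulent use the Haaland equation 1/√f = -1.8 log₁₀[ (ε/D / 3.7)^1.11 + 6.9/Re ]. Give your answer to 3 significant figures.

f ≈ 0.0313

Re = ρVD/μ = 1190·0.0521·0.421/0.00236 = 1.106e+04.
Re > 4000 → turbulent. ε/D = 0.00039/0.421 = 0.000926; Haaland: 1/√f = -1.8 log₁₀[0.000101 + 0.000624] = 5.652, so f = 0.0313.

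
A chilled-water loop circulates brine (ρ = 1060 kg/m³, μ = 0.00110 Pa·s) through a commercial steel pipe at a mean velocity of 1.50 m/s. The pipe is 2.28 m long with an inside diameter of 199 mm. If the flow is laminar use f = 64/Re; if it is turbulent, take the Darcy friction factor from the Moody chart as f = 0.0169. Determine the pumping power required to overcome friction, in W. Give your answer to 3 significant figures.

Reynolds number Re = ρVD/μ = 1060 · 1.5 · 0.199 / 0.0011 = 2.876e+05.
Re > 4000 → turbulent; use the Moody-chart value f = 0.0169.
Darcy-Weisbach: ΔP = f(L/D)(ρV²/2) = 0.0169·(2.28/0.199)·(1060·1.5²/2) = 0.0169·11.46·1192 = 230.9 Pa.
Q = V·A = 1.5·0.0311 = 0.04665 m³/s.
Pumping power P = QΔP = 0.04665·230.9 = 10.77 W = 10.8 W.

P ≈ 10.8 W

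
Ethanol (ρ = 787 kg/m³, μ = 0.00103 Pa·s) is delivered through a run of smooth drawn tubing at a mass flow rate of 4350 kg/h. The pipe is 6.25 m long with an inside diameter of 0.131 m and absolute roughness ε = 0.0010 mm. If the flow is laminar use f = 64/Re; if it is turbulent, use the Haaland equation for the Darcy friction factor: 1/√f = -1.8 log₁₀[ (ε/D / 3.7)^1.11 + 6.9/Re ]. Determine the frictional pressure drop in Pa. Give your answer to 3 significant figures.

ṁ = 4350 kg/h = 4350/3600 = 1.208 kg/s.
A = πD²/4 = π(0.131)²/4 = 0.01348 m²; mean velocity V = ṁ/(ρA) = 1.208/(787 · 0.01348) = 0.1139 m/s.
Reynolds number Re = ρVD/μ = 787 · 0.1139 · 0.131 / 0.00103 = 1.14e+04.
Re > 4000 → turbulent. Relative roughness ε/D = 1e-06/0.131 = 7.63e-06. Haaland: 1/√f = -1.8 log₁₀[(7.63e-06/3.7)^1.11 + 6.9/1.14e+04] = -1.8 log₁₀[4.89e-07 + 0.000605] = 5.792, so f = 0.02981.
Darcy-Weisbach: ΔP = f(L/D)(ρV²/2) = 0.02981·(6.25/0.131)·(787·0.1139²/2) = 0.02981·47.71·5.106 = 7.262 Pa.

ΔP ≈ 7.26 Pa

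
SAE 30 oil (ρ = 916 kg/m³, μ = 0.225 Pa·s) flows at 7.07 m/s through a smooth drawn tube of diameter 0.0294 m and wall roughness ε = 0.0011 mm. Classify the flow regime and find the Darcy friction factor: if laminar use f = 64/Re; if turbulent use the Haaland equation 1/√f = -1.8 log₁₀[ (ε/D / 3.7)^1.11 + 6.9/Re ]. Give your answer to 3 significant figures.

f ≈ 0.0756

Re = ρVD/μ = 916·7.07·0.0294/0.225 = 846.2.
Re < 2300 → laminar, so f = 64/Re = 0.07563 (roughness is irrelevant in laminar flow).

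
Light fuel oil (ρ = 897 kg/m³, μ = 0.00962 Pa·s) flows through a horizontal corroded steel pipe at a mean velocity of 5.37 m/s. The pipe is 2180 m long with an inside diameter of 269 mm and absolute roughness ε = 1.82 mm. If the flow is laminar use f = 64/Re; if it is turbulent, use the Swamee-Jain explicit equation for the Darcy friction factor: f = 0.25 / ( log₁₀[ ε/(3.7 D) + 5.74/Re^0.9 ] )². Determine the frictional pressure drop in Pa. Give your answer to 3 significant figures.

Reynolds number Re = ρVD/μ = 897 · 5.37 · 0.269 / 0.00962 = 1.347e+05.
Re > 4000 → turbulent. Relative roughness ε/D = 0.00182/0.269 = 0.00677. Swamee-Jain: f = 0.25/(log₁₀[0.00677/3.7 + 5.74/1.347e+05^0.9])² = 0.25/(log₁₀[0.00183 + 0.000139])² = 0.25/(-2.706)² = 0.03414.
Darcy-Weisbach: ΔP = f(L/D)(ρV²/2) = 0.03414·(2180/0.269)·(897·5.37²/2) = 0.03414·8104·1.293e+04 = 3.578e+06 Pa.

ΔP ≈ 3.58×10^6 Pa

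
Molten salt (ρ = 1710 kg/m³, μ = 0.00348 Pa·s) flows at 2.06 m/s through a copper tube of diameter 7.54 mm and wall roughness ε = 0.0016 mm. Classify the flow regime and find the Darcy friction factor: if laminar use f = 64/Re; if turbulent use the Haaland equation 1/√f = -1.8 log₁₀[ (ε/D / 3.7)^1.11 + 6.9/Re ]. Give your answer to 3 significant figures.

Re = ρVD/μ = 1710·2.06·0.00754/0.00348 = 7632.
Re > 4000 → turbulent. ε/D = 1.6e-06/0.00754 = 0.000212; Haaland: 1/√f = -1.8 log₁₀[1.96e-05 + 0.000904] = 5.462, so f = 0.03352.

f ≈ 0.0335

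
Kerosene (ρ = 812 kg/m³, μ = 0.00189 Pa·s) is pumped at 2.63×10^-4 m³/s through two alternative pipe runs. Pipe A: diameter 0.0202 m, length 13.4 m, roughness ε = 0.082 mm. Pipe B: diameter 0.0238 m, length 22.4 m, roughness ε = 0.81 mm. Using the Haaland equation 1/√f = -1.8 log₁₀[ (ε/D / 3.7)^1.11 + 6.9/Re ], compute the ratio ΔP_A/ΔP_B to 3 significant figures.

Pipe A: V = Q/A = 0.000263/0.0003205 = 0.8207 m/s; Re = 7122; ε/D = 0.00406; Haaland → f = 0.0386; ΔP_A = f(L/D)(ρV²/2) = 7002 Pa.
Pipe B: V = Q/A = 0.000263/0.0004449 = 0.5912 m/s; Re = 6045; ε/D = 0.034; Haaland → f = 0.06505; ΔP_B = f(L/D)(ρV²/2) = 8687 Pa.
ΔP_A/ΔP_B = 7002/8687 = 0.806.

ΔP_A/ΔP_B ≈ 0.806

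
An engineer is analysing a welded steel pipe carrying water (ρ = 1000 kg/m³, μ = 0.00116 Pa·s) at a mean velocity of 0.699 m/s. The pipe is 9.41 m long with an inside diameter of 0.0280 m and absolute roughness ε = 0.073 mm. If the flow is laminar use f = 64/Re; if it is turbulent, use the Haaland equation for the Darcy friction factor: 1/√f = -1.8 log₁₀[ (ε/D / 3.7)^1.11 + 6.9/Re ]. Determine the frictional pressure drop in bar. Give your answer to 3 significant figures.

Reynolds number Re = ρVD/μ = 1000 · 0.699 · 0.028 / 0.00116 = 1.687e+04.
Re > 4000 → turbulent. Relative roughness ε/D = 7.3e-05/0.028 = 0.00261. Haaland: 1/√f = -1.8 log₁₀[(0.00261/3.7)^1.11 + 6.9/1.687e+04] = -1.8 log₁₀[0.000317 + 0.000409] = 5.65, so f = 0.03132.
Darcy-Weisbach: ΔP = f(L/D)(ρV²/2) = 0.03132·(9.41/0.028)·(1000·0.699²/2) = 0.03132·336.1·244.3 = 2572 Pa.
ΔP = 2572 Pa = 0.0257 bar.

ΔP ≈ 0.0257 bar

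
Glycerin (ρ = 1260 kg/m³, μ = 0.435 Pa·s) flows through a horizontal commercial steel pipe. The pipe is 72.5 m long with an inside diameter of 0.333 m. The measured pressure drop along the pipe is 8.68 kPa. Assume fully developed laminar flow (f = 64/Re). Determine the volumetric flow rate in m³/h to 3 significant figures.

For laminar flow, f = 64/Re with Re = ρVD/μ, so Darcy-Weisbach reduces to ΔP = 32μLV/D². Solving for V: V = ΔP·D²/(32μL) = 8680·(0.333)²/(32·0.435·72.5) = 0.9537 m/s.
Check: Re = ρVD/μ = 1260·0.9537·0.333/0.435 = 919.9 < 2300, so the laminar assumption holds.
Q = V·A = 0.9537·(π/4·0.333²) = 0.08306 m³/s = 299 m³/h.

Q ≈ 299 m³/h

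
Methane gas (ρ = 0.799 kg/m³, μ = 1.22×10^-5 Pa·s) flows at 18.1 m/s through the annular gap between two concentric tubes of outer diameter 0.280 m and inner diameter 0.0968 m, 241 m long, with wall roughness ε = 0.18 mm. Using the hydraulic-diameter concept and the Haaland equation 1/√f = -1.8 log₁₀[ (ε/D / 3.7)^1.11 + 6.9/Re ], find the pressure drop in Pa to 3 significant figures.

Hydraulic diameter D_h = 4A/P = D_o - D_i = 0.28 - 0.0968 = 0.1832 m.
Re = ρVD_h/μ = 0.799·18.1·0.1832/1.22e-05 = 2.172e+05.
ε/D_h = 0.00018/0.1832 = 0.000983; Haaland gives 1/√f = -1.8 log₁₀[0.000107+3.18e-05] = 6.942, so f = 0.02075.
ΔP = f(L/D_h)(ρV²/2) = 0.02075·241/0.1832·130.9 = 3573 Pa.

ΔP ≈ 3570 Pa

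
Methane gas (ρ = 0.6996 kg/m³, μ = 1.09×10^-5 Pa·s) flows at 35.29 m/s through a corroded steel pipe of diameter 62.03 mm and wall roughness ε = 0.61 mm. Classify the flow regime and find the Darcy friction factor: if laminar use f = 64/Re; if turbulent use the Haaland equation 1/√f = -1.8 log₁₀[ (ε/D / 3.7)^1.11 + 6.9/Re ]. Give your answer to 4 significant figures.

Re = ρVD/μ = 0.6996·35.29·0.06203/1.09e-05 = 1.405e+05.
Re > 4000 → turbulent. ε/D = 0.00061/0.06203 = 0.00983; Haaland: 1/√f = -1.8 log₁₀[0.00138 + 4.91e-05] = 5.119, so f = 0.03817.

f ≈ 0.03817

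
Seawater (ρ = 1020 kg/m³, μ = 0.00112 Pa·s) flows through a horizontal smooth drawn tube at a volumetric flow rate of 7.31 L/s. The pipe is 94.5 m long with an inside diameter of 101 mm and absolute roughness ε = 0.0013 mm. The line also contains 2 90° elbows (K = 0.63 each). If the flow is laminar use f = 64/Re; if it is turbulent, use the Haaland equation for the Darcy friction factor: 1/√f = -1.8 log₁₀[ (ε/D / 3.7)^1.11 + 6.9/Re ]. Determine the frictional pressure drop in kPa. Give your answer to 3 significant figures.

ΔP ≈ 7.90 kPa

Q = 7.31 L/s = 7.31/1000 = 0.00731 m³/s.
Cross-sectional area A = πD²/4 = π(0.101)²/4 = 0.008012 m²; mean velocity V = Q/A = 0.00731/0.008012 = 0.9124 m/s.
Reynolds number Re = ρVD/μ = 1020 · 0.9124 · 0.101 / 0.00112 = 8.392e+04.
Re > 4000 → turbulent. Relative roughness ε/D = 1.3e-06/0.101 = 1.29e-05. Haaland: 1/√f = -1.8 log₁₀[(1.29e-05/3.7)^1.11 + 6.9/8.392e+04] = -1.8 log₁₀[8.73e-07 + 8.22e-05] = 7.345, so f = 0.01854.
Total minor-loss coefficient ΣK = 2·0.63 = 1.26.
ΔP = [f·L/D + ΣK]·(ρV²/2) = [0.01854·94.5/0.101 + 1.26]·(1020·0.9124²/2) = [17.34 + 1.26]·424.6 = 7899 Pa.
ΔP = 7899 Pa = 7.90 kPa.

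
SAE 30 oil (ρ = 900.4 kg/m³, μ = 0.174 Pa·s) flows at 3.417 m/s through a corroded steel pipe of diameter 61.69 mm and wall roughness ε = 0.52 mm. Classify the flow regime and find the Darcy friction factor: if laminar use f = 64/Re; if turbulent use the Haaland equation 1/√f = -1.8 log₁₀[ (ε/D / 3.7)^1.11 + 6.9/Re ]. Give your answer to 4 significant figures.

f ≈ 0.05867

Re = ρVD/μ = 900.4·3.417·0.06169/0.174 = 1091.
Re < 2300 → laminar, so f = 64/Re = 0.05867 (roughness is irrelevant in laminar flow).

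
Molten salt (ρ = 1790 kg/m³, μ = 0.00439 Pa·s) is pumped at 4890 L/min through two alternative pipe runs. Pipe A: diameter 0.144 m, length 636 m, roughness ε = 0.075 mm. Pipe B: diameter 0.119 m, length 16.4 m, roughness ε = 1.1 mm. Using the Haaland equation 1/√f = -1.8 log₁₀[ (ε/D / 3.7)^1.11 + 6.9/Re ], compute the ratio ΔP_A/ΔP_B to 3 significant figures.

Pipe A: V = Q/A = 0.0815/0.01629 = 5.004 m/s; Re = 2.938e+05; ε/D = 0.000521; Haaland → f = 0.01822; ΔP_A = f(L/D)(ρV²/2) = 1.803e+06 Pa.
Pipe B: V = Q/A = 0.0815/0.01112 = 7.328 m/s; Re = 3.556e+05; ε/D = 0.00924; Haaland → f = 0.03716; ΔP_B = f(L/D)(ρV²/2) = 2.461e+05 Pa.
ΔP_A/ΔP_B = 1.803e+06/2.461e+05 = 7.33.

ΔP_A/ΔP_B ≈ 7.33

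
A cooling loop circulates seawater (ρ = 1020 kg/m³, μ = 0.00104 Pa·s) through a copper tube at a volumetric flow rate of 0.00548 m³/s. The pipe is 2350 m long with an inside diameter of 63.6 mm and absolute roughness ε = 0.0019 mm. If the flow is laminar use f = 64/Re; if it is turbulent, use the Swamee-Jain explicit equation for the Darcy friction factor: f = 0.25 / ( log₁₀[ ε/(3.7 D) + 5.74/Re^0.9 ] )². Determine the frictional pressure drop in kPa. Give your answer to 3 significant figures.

Cross-sectional area A = πD²/4 = π(0.0636)²/4 = 0.003177 m²; mean velocity V = Q/A = 0.00548/0.003177 = 1.725 m/s.
Reynolds number Re = ρVD/μ = 1020 · 1.725 · 0.0636 / 0.00104 = 1.076e+05.
Re > 4000 → turbulent. Relative roughness ε/D = 1.9e-06/0.0636 = 2.99e-05. Swamee-Jain: f = 0.25/(log₁₀[2.99e-05/3.7 + 5.74/1.076e+05^0.9])² = 0.25/(log₁₀[8.07e-06 + 0.00017])² = 0.25/(-3.75)² = 0.01778.
Darcy-Weisbach: ΔP = f(L/D)(ρV²/2) = 0.01778·(2350/0.0636)·(1020·1.725²/2) = 0.01778·3.695e+04·1517 = 9.97e+05 Pa.
ΔP = 9.97e+05 Pa = 997 kPa.

ΔP ≈ 997 kPa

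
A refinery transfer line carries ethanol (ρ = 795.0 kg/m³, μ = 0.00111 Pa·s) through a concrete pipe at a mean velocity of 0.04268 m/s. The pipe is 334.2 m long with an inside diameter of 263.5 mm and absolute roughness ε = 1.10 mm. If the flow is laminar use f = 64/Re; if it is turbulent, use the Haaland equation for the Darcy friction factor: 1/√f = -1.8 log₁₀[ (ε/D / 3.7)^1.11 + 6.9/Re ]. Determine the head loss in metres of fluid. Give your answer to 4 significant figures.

Reynolds number Re = ρVD/μ = 795 · 0.04268 · 0.2635 / 0.00111 = 8055.
Re > 4000 → turbulent. Relative roughness ε/D = 0.0011/0.2635 = 0.00417. Haaland: 1/√f = -1.8 log₁₀[(0.00417/3.7)^1.11 + 6.9/8055] = -1.8 log₁₀[0.000535 + 0.000857] = 5.142, so f = 0.03782.
Darcy-Weisbach: ΔP = f(L/D)(ρV²/2) = 0.03782·(334.2/0.2635)·(795·0.04268²/2) = 0.03782·1268·0.7241 = 34.74 Pa.
Head loss h_f = ΔP/(ρg) = 34.74/(795·9.81) = 0.004454 m.

h_f ≈ 0.004454 m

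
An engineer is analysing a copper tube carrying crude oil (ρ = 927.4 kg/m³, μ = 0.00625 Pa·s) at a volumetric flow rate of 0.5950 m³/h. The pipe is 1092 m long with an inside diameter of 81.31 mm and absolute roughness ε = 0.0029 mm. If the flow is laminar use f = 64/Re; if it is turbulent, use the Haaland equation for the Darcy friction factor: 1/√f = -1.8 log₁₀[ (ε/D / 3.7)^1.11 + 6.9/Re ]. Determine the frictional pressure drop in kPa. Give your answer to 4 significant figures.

Q = 0.5950 m³/h = 0.5950/3600 = 0.0001653 m³/s.
Cross-sectional area A = πD²/4 = π(0.08131)²/4 = 0.005193 m²; mean velocity V = Q/A = 0.0001653/0.005193 = 0.03183 m/s.
Reynolds number Re = ρVD/μ = 927.4 · 0.03183 · 0.08131 / 0.00625 = 384.
Re < 2300 → laminar flow, so f = 64/Re = 64/384 = 0.1667 (the turbulent correlation is not needed).
Darcy-Weisbach: ΔP = f(L/D)(ρV²/2) = 0.1667·(1092/0.08131)·(927.4·0.03183²/2) = 0.1667·1.343e+04·0.4698 = 1051 Pa.
ΔP = 1051 Pa = 1.051 kPa.

ΔP ≈ 1.051 kPa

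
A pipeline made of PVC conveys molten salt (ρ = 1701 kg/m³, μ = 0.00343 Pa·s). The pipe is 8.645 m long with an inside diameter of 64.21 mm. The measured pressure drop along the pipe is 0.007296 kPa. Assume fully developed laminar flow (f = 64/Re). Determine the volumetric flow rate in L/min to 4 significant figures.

For laminar flow, f = 64/Re with Re = ρVD/μ, so Darcy-Weisbach reduces to ΔP = 32μLV/D². Solving for V: V = ΔP·D²/(32μL) = 7.296·(0.06421)²/(32·0.00343·8.645) = 0.0317 m/s.
Check: Re = ρVD/μ = 1701·0.0317·0.06421/0.00343 = 1009 < 2300, so the laminar assumption holds.
Q = V·A = 0.0317·(π/4·0.06421²) = 0.0001027 m³/s = 6.159 L/min.

Q ≈ 6.159 L/min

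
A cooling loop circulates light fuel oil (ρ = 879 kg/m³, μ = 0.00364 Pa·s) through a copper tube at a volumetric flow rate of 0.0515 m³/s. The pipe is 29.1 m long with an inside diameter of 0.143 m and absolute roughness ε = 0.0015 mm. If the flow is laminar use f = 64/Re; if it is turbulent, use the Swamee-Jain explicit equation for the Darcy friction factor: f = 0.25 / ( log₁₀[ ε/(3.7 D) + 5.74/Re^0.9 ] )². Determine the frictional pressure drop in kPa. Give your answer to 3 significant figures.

Cross-sectional area A = πD²/4 = π(0.143)²/4 = 0.01606 m²; mean velocity V = Q/A = 0.0515/0.01606 = 3.207 m/s.
Reynolds number Re = ρVD/μ = 879 · 3.207 · 0.143 / 0.00364 = 1.107e+05.
Re > 4000 → turbulent. Relative roughness ε/D = 1.5e-06/0.143 = 1.05e-05. Swamee-Jain: f = 0.25/(log₁₀[1.05e-05/3.7 + 5.74/1.107e+05^0.9])² = 0.25/(log₁₀[2.84e-06 + 0.000166])² = 0.25/(-3.774)² = 0.01756.
Darcy-Weisbach: ΔP = f(L/D)(ρV²/2) = 0.01756·(29.1/0.143)·(879·3.207²/2) = 0.01756·203.5·4519 = 1.615e+04 Pa.
ΔP = 1.615e+04 Pa = 16.1 kPa.

ΔP ≈ 16.1 kPa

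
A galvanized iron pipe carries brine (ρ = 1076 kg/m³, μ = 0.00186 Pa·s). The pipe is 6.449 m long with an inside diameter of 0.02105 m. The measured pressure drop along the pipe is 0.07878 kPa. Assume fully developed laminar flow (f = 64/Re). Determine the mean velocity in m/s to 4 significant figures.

For laminar flow, f = 64/Re with Re = ρVD/μ, so Darcy-Weisbach reduces to ΔP = 32μLV/D². Solving for V: V = ΔP·D²/(32μL) = 78.78·(0.02105)²/(32·0.00186·6.449) = 0.09094 m/s.
Check: Re = ρVD/μ = 1076·0.09094·0.02105/0.00186 = 1107 < 2300, so the laminar assumption holds.

V ≈ 0.09094 m/s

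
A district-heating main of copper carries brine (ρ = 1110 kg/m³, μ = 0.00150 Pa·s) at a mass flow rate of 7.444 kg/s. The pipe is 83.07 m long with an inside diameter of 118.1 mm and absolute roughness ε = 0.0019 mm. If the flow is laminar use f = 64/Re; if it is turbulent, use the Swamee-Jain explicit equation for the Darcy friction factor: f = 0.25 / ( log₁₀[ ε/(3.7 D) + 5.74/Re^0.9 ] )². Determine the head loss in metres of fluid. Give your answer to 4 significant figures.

A = πD²/4 = π(0.1181)²/4 = 0.01095 m²; mean velocity V = ṁ/(ρA) = 7.444/(1110 · 0.01095) = 0.6122 m/s.
Reynolds number Re = ρVD/μ = 1110 · 0.6122 · 0.1181 / 0.0015 = 5.35e+04.
Re > 4000 → turbulent. Relative roughness ε/D = 1.9e-06/0.1181 = 1.61e-05. Swamee-Jain: f = 0.25/(log₁₀[1.61e-05/3.7 + 5.74/5.35e+04^0.9])² = 0.25/(log₁₀[4.35e-06 + 0.000319])² = 0.25/(-3.491)² = 0.02052.
Darcy-Weisbach: ΔP = f(L/D)(ρV²/2) = 0.02052·(83.07/0.1181)·(1110·0.6122²/2) = 0.02052·703.4·208 = 3002 Pa.
Head loss h_f = ΔP/(ρg) = 3002/(1110·9.81) = 0.2757 m.

h_f ≈ 0.2757 m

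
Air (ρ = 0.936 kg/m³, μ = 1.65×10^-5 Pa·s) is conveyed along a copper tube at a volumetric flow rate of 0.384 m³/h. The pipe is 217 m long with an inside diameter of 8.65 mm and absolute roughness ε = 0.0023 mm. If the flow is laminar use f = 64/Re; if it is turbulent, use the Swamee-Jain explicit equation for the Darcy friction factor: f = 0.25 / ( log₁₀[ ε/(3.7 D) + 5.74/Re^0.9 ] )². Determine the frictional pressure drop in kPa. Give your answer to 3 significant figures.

ΔP ≈ 2.78 kPa

Q = 0.384 m³/h = 0.384/3600 = 0.0001067 m³/s.
Cross-sectional area A = πD²/4 = π(0.00865)²/4 = 5.877e-05 m²; mean velocity V = Q/A = 0.0001067/5.877e-05 = 1.815 m/s.
Reynolds number Re = ρVD/μ = 0.936 · 1.815 · 0.00865 / 1.65e-05 = 890.7.
Re < 2300 → laminar flow, so f = 64/Re = 64/890.7 = 0.07186 (the turbulent correlation is not needed).
Darcy-Weisbach: ΔP = f(L/D)(ρV²/2) = 0.07186·(217/0.00865)·(0.936·1.815²/2) = 0.07186·2.509e+04·1.542 = 2780 Pa.
ΔP = 2780 Pa = 2.78 kPa.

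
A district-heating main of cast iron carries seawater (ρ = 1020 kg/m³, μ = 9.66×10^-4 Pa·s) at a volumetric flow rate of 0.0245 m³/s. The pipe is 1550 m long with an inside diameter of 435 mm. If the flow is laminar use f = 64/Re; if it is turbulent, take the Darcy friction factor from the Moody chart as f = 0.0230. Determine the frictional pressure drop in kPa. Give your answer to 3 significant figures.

ΔP ≈ 1.14 kPa

Cross-sectional area A = πD²/4 = π(0.435)²/4 = 0.1486 m²; mean velocity V = Q/A = 0.0245/0.1486 = 0.1649 m/s.
Reynolds number Re = ρVD/μ = 1020 · 0.1649 · 0.435 / 0.000966 = 7.572e+04.
Re > 4000 → turbulent; use the Moody-chart value f = 0.0230.
Darcy-Weisbach: ΔP = f(L/D)(ρV²/2) = 0.023·(1550/0.435)·(1020·0.1649²/2) = 0.023·3563·13.86 = 1136 Pa.
ΔP = 1136 Pa = 1.14 kPa.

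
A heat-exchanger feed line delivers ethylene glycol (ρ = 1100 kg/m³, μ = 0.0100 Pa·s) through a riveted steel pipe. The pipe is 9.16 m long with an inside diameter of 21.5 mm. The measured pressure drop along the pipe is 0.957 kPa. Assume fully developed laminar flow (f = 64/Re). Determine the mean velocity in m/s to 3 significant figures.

For laminar flow, f = 64/Re with Re = ρVD/μ, so Darcy-Weisbach reduces to ΔP = 32μLV/D². Solving for V: V = ΔP·D²/(32μL) = 957·(0.0215)²/(32·0.01·9.16) = 0.1509 m/s.
Check: Re = ρVD/μ = 1100·0.1509·0.0215/0.01 = 356.9 < 2300, so the laminar assumption holds.

V ≈ 0.151 m/s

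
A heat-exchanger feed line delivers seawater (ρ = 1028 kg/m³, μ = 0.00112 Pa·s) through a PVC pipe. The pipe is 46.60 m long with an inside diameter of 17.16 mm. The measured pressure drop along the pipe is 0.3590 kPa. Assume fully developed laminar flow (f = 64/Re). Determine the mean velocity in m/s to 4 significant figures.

V ≈ 0.06330 m/s

For laminar flow, f = 64/Re with Re = ρVD/μ, so Darcy-Weisbach reduces to ΔP = 32μLV/D². Solving for V: V = ΔP·D²/(32μL) = 359·(0.01716)²/(32·0.00112·46.6) = 0.0633 m/s.
Check: Re = ρVD/μ = 1028·0.0633·0.01716/0.00112 = 996.9 < 2300, so the laminar assumption holds.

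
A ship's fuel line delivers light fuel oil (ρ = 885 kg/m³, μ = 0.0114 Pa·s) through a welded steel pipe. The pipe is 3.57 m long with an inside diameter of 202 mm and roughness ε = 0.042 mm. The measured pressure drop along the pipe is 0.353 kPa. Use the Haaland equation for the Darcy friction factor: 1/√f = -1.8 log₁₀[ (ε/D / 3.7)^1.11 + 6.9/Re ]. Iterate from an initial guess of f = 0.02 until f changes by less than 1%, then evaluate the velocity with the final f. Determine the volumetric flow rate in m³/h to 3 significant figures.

Q ≈ 152 m³/h

Rearranging Darcy-Weisbach: V = √(2·ΔP·D/(f·L·ρ)). With ε/D = 4.2e-05/0.202 = 0.000208, iterate starting from f = 0.02:
  f = 0.02 → V = √(2·353·0.202/(0.02·3.57·885)) = 1.502 m/s; Re = ρVD/μ = 2.356e+04; f → 0.02511
  f = 0.02511 → V = 1.341 m/s; Re = 2.102e+04; f → 0.02579
  f = 0.02579 → V = 1.323 m/s; Re = 2.075e+04; f → 0.02587
Converged (Δf/f < 1%). With the final f = 0.02587: V = √(2·353·0.202/(0.02587·3.57·885)) = 1.321 m/s.
Q = V·A = 1.321·(π/4·0.202²) = 0.04233 m³/s = 152 m³/h.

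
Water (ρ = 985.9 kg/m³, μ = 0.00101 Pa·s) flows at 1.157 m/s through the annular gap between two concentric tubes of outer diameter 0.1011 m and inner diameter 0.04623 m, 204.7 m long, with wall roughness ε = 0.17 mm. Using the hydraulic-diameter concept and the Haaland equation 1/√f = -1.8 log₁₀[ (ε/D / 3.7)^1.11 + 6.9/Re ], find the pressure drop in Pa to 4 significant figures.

ΔP ≈ 69560 Pa

Hydraulic diameter D_h = 4A/P = D_o - D_i = 0.1011 - 0.04623 = 0.05487 m.
Re = ρVD_h/μ = 985.9·1.157·0.05487/0.00101 = 6.197e+04.
ε/D_h = 0.00017/0.05487 = 0.0031; Haaland gives 1/√f = -1.8 log₁₀[0.000384+0.000111] = 5.949, so f = 0.02826.
ΔP = f(L/D_h)(ρV²/2) = 0.02826·204.7/0.05487·659.9 = 6.956e+04 Pa.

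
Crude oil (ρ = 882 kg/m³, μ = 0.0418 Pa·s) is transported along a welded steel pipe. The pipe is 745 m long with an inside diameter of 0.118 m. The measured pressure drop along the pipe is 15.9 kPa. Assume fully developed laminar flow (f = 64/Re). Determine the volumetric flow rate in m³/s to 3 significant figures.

Q ≈ 0.00243 m³/s

For laminar flow, f = 64/Re with Re = ρVD/μ, so Darcy-Weisbach reduces to ΔP = 32μLV/D². Solving for V: V = ΔP·D²/(32μL) = 1.59e+04·(0.118)²/(32·0.0418·745) = 0.2222 m/s.
Check: Re = ρVD/μ = 882·0.2222·0.118/0.0418 = 553.2 < 2300, so the laminar assumption holds.
Q = V·A = 0.2222·(π/4·0.118²) = 0.00243 m³/s = 0.00243 m³/s.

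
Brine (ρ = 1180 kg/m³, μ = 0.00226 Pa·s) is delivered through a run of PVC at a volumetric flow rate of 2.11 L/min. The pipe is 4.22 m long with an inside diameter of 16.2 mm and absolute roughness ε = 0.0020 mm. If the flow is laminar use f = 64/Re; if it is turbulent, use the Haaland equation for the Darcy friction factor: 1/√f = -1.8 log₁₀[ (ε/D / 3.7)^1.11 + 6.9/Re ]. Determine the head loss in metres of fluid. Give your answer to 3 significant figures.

Q = 2.11 L/min = 2.11/60000 = 3.517e-05 m³/s.
Cross-sectional area A = πD²/4 = π(0.0162)²/4 = 0.0002061 m²; mean velocity V = Q/A = 3.517e-05/0.0002061 = 0.1706 m/s.
Reynolds number Re = ρVD/μ = 1180 · 0.1706 · 0.0162 / 0.00226 = 1443.
Re < 2300 → laminar flow, so f = 64/Re = 64/1443 = 0.04435 (the turbulent correlation is not needed).
Darcy-Weisbach: ΔP = f(L/D)(ρV²/2) = 0.04435·(4.22/0.0162)·(1180·0.1706²/2) = 0.04435·260.5·17.17 = 198.4 Pa.
Head loss h_f = ΔP/(ρg) = 198.4/(1180·9.81) = 0.0171 m.

h_f ≈ 0.0171 m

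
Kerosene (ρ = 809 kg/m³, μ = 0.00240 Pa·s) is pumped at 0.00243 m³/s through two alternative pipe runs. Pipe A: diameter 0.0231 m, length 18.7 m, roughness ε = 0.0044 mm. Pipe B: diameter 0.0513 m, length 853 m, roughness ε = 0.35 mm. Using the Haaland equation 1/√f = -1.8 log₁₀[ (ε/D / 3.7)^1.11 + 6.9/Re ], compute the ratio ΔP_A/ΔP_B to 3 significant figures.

Pipe A: V = Q/A = 0.00243/0.0004191 = 5.798 m/s; Re = 4.515e+04; ε/D = 0.00019; Haaland → f = 0.02173; ΔP_A = f(L/D)(ρV²/2) = 2.392e+05 Pa.
Pipe B: V = Q/A = 0.00243/0.002067 = 1.176 m/s; Re = 2.033e+04; ε/D = 0.00682; Haaland → f = 0.03673; ΔP_B = f(L/D)(ρV²/2) = 3.414e+05 Pa.
ΔP_A/ΔP_B = 2.392e+05/3.414e+05 = 0.701.

ΔP_A/ΔP_B ≈ 0.701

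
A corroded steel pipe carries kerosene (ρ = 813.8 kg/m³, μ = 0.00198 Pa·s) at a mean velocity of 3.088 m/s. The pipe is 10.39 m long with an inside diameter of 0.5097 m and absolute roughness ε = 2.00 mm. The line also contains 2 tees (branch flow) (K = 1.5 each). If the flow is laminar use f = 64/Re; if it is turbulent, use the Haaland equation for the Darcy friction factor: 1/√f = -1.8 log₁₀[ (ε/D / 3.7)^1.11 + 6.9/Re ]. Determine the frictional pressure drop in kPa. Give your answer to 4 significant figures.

ΔP ≈ 13.89 kPa

Reynolds number Re = ρVD/μ = 813.8 · 3.088 · 0.5097 / 0.00198 = 6.469e+05.
Re > 4000 → turbulent. Relative roughness ε/D = 0.002/0.5097 = 0.00392. Haaland: 1/√f = -1.8 log₁₀[(0.00392/3.7)^1.11 + 6.9/6.469e+05] = -1.8 log₁₀[0.000499 + 1.07e-05] = 5.926, so f = 0.02847.
Total minor-loss coefficient ΣK = 2·1.5 = 3.
ΔP = [f·L/D + ΣK]·(ρV²/2) = [0.02847·10.39/0.5097 + 3]·(813.8·3.088²/2) = [0.5804 + 3]·3880 = 1.389e+04 Pa.
ΔP = 1.389e+04 Pa = 13.89 kPa.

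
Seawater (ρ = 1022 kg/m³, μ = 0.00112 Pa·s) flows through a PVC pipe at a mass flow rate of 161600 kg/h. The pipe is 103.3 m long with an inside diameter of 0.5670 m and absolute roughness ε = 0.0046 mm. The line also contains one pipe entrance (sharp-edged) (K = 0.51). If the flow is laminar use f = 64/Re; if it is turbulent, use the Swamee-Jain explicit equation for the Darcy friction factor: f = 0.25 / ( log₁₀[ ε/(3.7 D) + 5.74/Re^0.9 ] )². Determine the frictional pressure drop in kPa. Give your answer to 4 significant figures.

ΔP ≈ 0.05947 kPa

ṁ = 161600 kg/h = 161600/3600 = 44.89 kg/s.
A = πD²/4 = π(0.567)²/4 = 0.2525 m²; mean velocity V = ṁ/(ρA) = 44.89/(1022 · 0.2525) = 0.174 m/s.
Reynolds number Re = ρVD/μ = 1022 · 0.174 · 0.567 / 0.00112 = 9e+04.
Re > 4000 → turbulent. Relative roughness ε/D = 4.6e-06/0.567 = 8.11e-06. Swamee-Jain: f = 0.25/(log₁₀[8.11e-06/3.7 + 5.74/9e+04^0.9])² = 0.25/(log₁₀[2.19e-06 + 0.0002])² = 0.25/(-3.695)² = 0.01831.
Total minor-loss coefficient ΣK = 1·0.51 = 0.51.
ΔP = [f·L/D + ΣK]·(ρV²/2) = [0.01831·103.3/0.567 + 0.51]·(1022·0.174²/2) = [3.336 + 0.51]·15.46 = 59.47 Pa.
ΔP = 59.47 Pa = 0.05947 kPa.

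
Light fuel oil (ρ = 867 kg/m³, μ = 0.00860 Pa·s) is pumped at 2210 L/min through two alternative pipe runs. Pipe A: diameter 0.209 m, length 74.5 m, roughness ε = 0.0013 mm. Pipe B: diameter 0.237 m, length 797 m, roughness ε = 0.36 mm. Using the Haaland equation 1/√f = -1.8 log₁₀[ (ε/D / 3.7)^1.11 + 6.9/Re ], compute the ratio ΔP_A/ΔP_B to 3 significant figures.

Pipe A: V = Q/A = 0.03683/0.03431 = 1.074 m/s; Re = 2.262e+04; ε/D = 6.22e-06; Haaland → f = 0.02498; ΔP_A = f(L/D)(ρV²/2) = 4449 Pa.
Pipe B: V = Q/A = 0.03683/0.04412 = 0.8349 m/s; Re = 1.995e+04; ε/D = 0.00152; Haaland → f = 0.02862; ΔP_B = f(L/D)(ρV²/2) = 2.908e+04 Pa.
ΔP_A/ΔP_B = 4449/2.908e+04 = 0.153.

ΔP_A/ΔP_B ≈ 0.153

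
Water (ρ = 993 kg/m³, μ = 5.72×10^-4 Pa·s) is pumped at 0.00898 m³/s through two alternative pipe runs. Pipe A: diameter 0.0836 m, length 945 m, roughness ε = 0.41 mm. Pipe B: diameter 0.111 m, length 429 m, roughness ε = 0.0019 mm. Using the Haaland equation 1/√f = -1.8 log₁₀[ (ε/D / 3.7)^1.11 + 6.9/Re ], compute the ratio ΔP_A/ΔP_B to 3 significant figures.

ΔP_A/ΔP_B ≈ 17.5

Pipe A: V = Q/A = 0.00898/0.005489 = 1.636 m/s; Re = 2.374e+05; ε/D = 0.0049; Haaland → f = 0.03062; ΔP_A = f(L/D)(ρV²/2) = 4.599e+05 Pa.
Pipe B: V = Q/A = 0.00898/0.009677 = 0.928 m/s; Re = 1.788e+05; ε/D = 1.71e-05; Haaland → f = 0.01594; ΔP_B = f(L/D)(ρV²/2) = 2.634e+04 Pa.
ΔP_A/ΔP_B = 4.599e+05/2.634e+04 = 17.5.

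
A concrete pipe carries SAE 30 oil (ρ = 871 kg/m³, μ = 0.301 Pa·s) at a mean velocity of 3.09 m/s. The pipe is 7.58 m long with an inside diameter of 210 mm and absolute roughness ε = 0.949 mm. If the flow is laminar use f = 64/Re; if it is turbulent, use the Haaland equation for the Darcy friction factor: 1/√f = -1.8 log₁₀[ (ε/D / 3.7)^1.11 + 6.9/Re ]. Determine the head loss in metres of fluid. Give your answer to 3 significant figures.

Reynolds number Re = ρVD/μ = 871 · 3.09 · 0.21 / 0.301 = 1878.
Re < 2300 → laminar flow, so f = 64/Re = 64/1878 = 0.03408 (the turbulent correlation is not needed).
Darcy-Weisbach: ΔP = f(L/D)(ρV²/2) = 0.03408·(7.58/0.21)·(871·3.09²/2) = 0.03408·36.1·4158 = 5116 Pa.
Head loss h_f = ΔP/(ρg) = 5116/(871·9.81) = 0.599 m.

h_f ≈ 0.599 m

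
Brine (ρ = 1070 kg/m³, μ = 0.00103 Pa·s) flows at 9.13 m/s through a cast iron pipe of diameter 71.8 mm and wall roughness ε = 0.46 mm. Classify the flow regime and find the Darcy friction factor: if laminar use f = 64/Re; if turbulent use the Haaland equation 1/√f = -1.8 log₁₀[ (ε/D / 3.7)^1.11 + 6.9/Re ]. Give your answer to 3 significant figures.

f ≈ 0.0330

Re = ρVD/μ = 1070·9.13·0.0718/0.00103 = 6.81e+05.
Re > 4000 → turbulent. ε/D = 0.00046/0.0718 = 0.00641; Haaland: 1/√f = -1.8 log₁₀[0.00086 + 1.01e-05] = 5.508, so f = 0.03296.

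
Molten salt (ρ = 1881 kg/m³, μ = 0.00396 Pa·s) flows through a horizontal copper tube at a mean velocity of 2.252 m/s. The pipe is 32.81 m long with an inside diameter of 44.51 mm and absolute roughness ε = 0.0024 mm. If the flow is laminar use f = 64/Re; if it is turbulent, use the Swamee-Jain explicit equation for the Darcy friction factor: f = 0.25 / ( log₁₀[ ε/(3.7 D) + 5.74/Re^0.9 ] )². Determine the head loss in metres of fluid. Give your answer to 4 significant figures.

Reynolds number Re = ρVD/μ = 1881 · 2.252 · 0.04451 / 0.00396 = 4.761e+04.
Re > 4000 → turbulent. Relative roughness ε/D = 2.4e-06/0.04451 = 5.39e-05. Swamee-Jain: f = 0.25/(log₁₀[5.39e-05/3.7 + 5.74/4.761e+04^0.9])² = 0.25/(log₁₀[1.46e-05 + 0.000354])² = 0.25/(-3.434)² = 0.02121.
Darcy-Weisbach: ΔP = f(L/D)(ρV²/2) = 0.02121·(32.81/0.04451)·(1881·2.252²/2) = 0.02121·737.1·4770 = 7.456e+04 Pa.
Head loss h_f = ΔP/(ρg) = 7.456e+04/(1881·9.81) = 4.041 m.

h_f ≈ 4.041 m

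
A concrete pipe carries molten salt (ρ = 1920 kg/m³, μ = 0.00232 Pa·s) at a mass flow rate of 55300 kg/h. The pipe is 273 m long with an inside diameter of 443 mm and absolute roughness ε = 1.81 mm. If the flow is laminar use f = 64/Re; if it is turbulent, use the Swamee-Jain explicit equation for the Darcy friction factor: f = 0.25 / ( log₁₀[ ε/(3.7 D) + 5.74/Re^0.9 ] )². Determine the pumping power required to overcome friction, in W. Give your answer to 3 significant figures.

ṁ = 55300 kg/h = 55300/3600 = 15.36 kg/s.
A = πD²/4 = π(0.443)²/4 = 0.1541 m²; mean velocity V = ṁ/(ρA) = 15.36/(1920 · 0.1541) = 0.05191 m/s.
Reynolds number Re = ρVD/μ = 1920 · 0.05191 · 0.443 / 0.00232 = 1.903e+04.
Re > 4000 → turbulent. Relative roughness ε/D = 0.00181/0.443 = 0.00409. Swamee-Jain: f = 0.25/(log₁₀[0.00409/3.7 + 5.74/1.903e+04^0.9])² = 0.25/(log₁₀[0.0011 + 0.000808])² = 0.25/(-2.718)² = 0.03383.
Darcy-Weisbach: ΔP = f(L/D)(ρV²/2) = 0.03383·(273/0.443)·(1920·0.05191²/2) = 0.03383·616.3·2.587 = 53.92 Pa.
Q = ṁ/ρ = 15.36/1920 = 0.008001 m³/s.
Pumping power P = QΔP = 0.008001·53.92 = 0.4314 W = 0.431 W.

P ≈ 0.431 W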